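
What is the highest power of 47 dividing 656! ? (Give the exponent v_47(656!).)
v_47(656!) = 13

Legendre's formula: v_p(n!) = Σ_{k ≥ 1} ⌊n / p^k⌋. For p = 47, n = 656, the terms are:
  ⌊656/47^1⌋ = ⌊656/47⌋ = 13
(the next term ⌊656/47^2⌋ = 0, terminating the sum). Summing: v_47(656!) = 13 = 13.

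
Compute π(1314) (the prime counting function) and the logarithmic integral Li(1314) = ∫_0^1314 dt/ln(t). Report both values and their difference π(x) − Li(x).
π(1314) = 214;  Li(1314) ≈ 222.15;  π(x) − Li(x) ≈ -8.15.

Direct count of primes ≤ 1314 gives π(1314) = 214. Numerical evaluation of the logarithmic integral gives Li(1314) ≈ 222.15. The difference π(x) − Li(x) ≈ -8.15 is typically negative for small/moderate x (Li(x) overestimates), though Littlewood's theorem shows this sign changes infinitely often.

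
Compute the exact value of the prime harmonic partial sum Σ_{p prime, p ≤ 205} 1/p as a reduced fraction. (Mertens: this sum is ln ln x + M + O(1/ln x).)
Σ 1/p = 15202313841027497739047080375538859939135227730139536997746371469607707132833646367/7799922041683461553249199106329813876687996789903550945093032474868511536164700810

π(205) = 46, so the primes ≤ 205 are [2, 3, 5, 7, 11, 13, 17, 19, 23, 29, 31, 37, 41, 43, 47, 53, 59, 61, 67, 71, 73, 79, 83, 89, 97, 101, 103, 107, 109, 113, 127, 131, 137, 139, 149, 151, 157, 163, 167, 173, 179, 181, 191, 193, 197, 199]. Summing 1/p over these primes: 15202313841027497739047080375538859939135227730139536997746371469607707132833646367/7799922041683461553249199106329813876687996789903550945093032474868511536164700810 ≈ 1.9490. Mertens estimate ln ln(205) + 0.2615 ≈ 1.9335.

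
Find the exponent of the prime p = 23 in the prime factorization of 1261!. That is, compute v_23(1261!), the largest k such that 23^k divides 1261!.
v_23(1261!) = 56

Legendre's formula: v_p(n!) = Σ_{k ≥ 1} ⌊n / p^k⌋. For p = 23, n = 1261, the terms are:
  ⌊1261/23^1⌋ = ⌊1261/23⌋ = 54
  ⌊1261/23^2⌋ = ⌊1261/529⌋ = 2
(the next term ⌊1261/23^3⌋ = 0, terminating the sum). Summing: v_23(1261!) = 54 + 2 = 56.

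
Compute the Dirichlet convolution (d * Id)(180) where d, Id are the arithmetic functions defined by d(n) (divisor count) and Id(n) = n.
(d * Id)(180) = 1386

Divisors of 180: [1, 2, 3, 4, 5, 6, 9, 10, 12, 15, 18, 20, 30, 36, 45, 60, 90, 180]. For each d | 180:
  d = 1: d(1) · Id(180/1) = 1 · 180 = 180
  d = 2: d(2) · Id(180/2) = 2 · 90 = 180
  d = 3: d(3) · Id(180/3) = 2 · 60 = 120
  d = 4: d(4) · Id(180/4) = 3 · 45 = 135
  d = 5: d(5) · Id(180/5) = 2 · 36 = 72
  d = 6: d(6) · Id(180/6) = 4 · 30 = 120
  d = 9: d(9) · Id(180/9) = 3 · 20 = 60
  d = 10: d(10) · Id(180/10) = 4 · 18 = 72
  d = 12: d(12) · Id(180/12) = 6 · 15 = 90
  d = 15: d(15) · Id(180/15) = 4 · 12 = 48
  d = 18: d(18) · Id(180/18) = 6 · 10 = 60
  d = 20: d(20) · Id(180/20) = 6 · 9 = 54
  d = 30: d(30) · Id(180/30) = 8 · 6 = 48
  d = 36: d(36) · Id(180/36) = 9 · 5 = 45
  d = 45: d(45) · Id(180/45) = 6 · 4 = 24
  d = 60: d(60) · Id(180/60) = 12 · 3 = 36
  d = 90: d(90) · Id(180/90) = 12 · 2 = 24
  d = 180: d(180) · Id(180/180) = 18 · 1 = 18
Summing: (d * Id)(180) = 180 + 180 + 120 + 135 + 72 + 120 + 60 + 72 + 90 + 48 + 60 + 54 + 48 + 45 + 24 + 36 + 24 + 18 = 1386.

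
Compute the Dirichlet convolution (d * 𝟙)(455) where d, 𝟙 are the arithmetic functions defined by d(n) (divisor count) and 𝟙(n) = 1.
(d * 𝟙)(455) = 27

Divisors of 455: [1, 5, 7, 13, 35, 65, 91, 455]. For each d | 455:
  d = 1: d(1) · 𝟙(455/1) = 1 · 1 = 1
  d = 5: d(5) · 𝟙(455/5) = 2 · 1 = 2
  d = 7: d(7) · 𝟙(455/7) = 2 · 1 = 2
  d = 13: d(13) · 𝟙(455/13) = 2 · 1 = 2
  d = 35: d(35) · 𝟙(455/35) = 4 · 1 = 4
  d = 65: d(65) · 𝟙(455/65) = 4 · 1 = 4
  d = 91: d(91) · 𝟙(455/91) = 4 · 1 = 4
  d = 455: d(455) · 𝟙(455/455) = 8 · 1 = 8
Summing: (d * 𝟙)(455) = 1 + 2 + 2 + 2 + 4 + 4 + 4 + 8 = 27.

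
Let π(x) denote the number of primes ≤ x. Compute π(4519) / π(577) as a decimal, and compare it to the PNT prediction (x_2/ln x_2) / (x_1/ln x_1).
π(4519)/π(577) = 614/106 ≈ 5.7925;  PNT prediction ≈ 5.9165.

π(577) = 106 and π(4519) = 614, so π(4519)/π(577) ≈ 5.7925. The PNT-predicted ratio is (4519/ln(4519)) / (577/ln(577)) ≈ 5.9165. The two agree to within a few percent, as expected.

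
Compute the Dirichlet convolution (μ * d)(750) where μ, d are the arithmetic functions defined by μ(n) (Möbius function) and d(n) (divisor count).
(μ * d)(750) = 1

Divisors of 750: [1, 2, 3, 5, 6, 10, 15, 25, 30, 50, 75, 125, 150, 250, 375, 750]. For each d | 750:
  d = 1: μ(1) · d(750/1) = 1 · 16 = 16
  d = 2: μ(2) · d(750/2) = -1 · 8 = -8
  d = 3: μ(3) · d(750/3) = -1 · 8 = -8
  d = 5: μ(5) · d(750/5) = -1 · 12 = -12
  d = 6: μ(6) · d(750/6) = 1 · 4 = 4
  d = 10: μ(10) · d(750/10) = 1 · 6 = 6
  d = 15: μ(15) · d(750/15) = 1 · 6 = 6
  d = 25: μ(25) · d(750/25) = 0 · 8 = 0
  d = 30: μ(30) · d(750/30) = -1 · 3 = -3
  d = 50: μ(50) · d(750/50) = 0 · 4 = 0
  d = 75: μ(75) · d(750/75) = 0 · 4 = 0
  d = 125: μ(125) · d(750/125) = 0 · 4 = 0
  d = 150: μ(150) · d(750/150) = 0 · 2 = 0
  d = 250: μ(250) · d(750/250) = 0 · 2 = 0
  d = 375: μ(375) · d(750/375) = 0 · 2 = 0
  d = 750: μ(750) · d(750/750) = 0 · 1 = 0
Summing: (μ * d)(750) = 16 + -8 + -8 + -12 + 4 + 6 + 6 + 0 + -3 + 0 + 0 + 0 + 0 + 0 + 0 + 0 = 1.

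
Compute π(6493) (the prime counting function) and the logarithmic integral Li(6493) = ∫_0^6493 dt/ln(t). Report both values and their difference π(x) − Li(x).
π(6493) = 842;  Li(6493) ≈ 856.82;  π(x) − Li(x) ≈ -14.82.

Direct count of primes ≤ 6493 gives π(6493) = 842. Numerical evaluation of the logarithmic integral gives Li(6493) ≈ 856.82. The difference π(x) − Li(x) ≈ -14.82 is typically negative for small/moderate x (Li(x) overestimates), though Littlewood's theorem shows this sign changes infinitely often.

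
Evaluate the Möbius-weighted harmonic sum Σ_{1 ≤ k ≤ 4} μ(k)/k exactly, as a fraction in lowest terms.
Σ μ(k)/k = 1/6

Values of μ(k) for 1 ≤ k ≤ 4: μ(1) = 1, μ(2) = -1, μ(3) = -1, with μ = 0 on non-squarefree integers. Summing μ(k)/k for k where μ(k) ≠ 0 gives 1/6 ≈ 0.1667. (PNT ⟺ this sum → 0 as n → ∞.)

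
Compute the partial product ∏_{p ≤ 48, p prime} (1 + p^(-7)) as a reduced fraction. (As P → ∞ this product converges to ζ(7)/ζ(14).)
∏ = 263853992248183929955588067841649958807762565359040660091503223132247928290282626850939575242745161896165376/261685269908462752626449098337825267072687203746267710284915637456014619560925349129829845059340019784340625

The primes p ≤ 48 are [2, 3, 5, 7, 11, 13, 17, 19, 23, 29, 31, 37, 41, 43, 47]. For each, (1 + 1/p^7) = (p^7 + 1)/p^7. Multiplying these fractions over p ∈ [2, 3, 5, 7, 11, 13, 17, 19, 23, 29, 31, 37, 41, 43, 47] gives 263853992248183929955588067841649958807762565359040660091503223132247928290282626850939575242745161896165376/261685269908462752626449098337825267072687203746267710284915637456014619560925349129829845059340019784340625. (In the limit P → ∞ this tends to ζ(7)/ζ(14).)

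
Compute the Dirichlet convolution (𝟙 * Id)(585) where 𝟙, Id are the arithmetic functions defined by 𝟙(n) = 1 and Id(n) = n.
(𝟙 * Id)(585) = 1092

Divisors of 585: [1, 3, 5, 9, 13, 15, 39, 45, 65, 117, 195, 585]. For each d | 585:
  d = 1: 𝟙(1) · Id(585/1) = 1 · 585 = 585
  d = 3: 𝟙(3) · Id(585/3) = 1 · 195 = 195
  d = 5: 𝟙(5) · Id(585/5) = 1 · 117 = 117
  d = 9: 𝟙(9) · Id(585/9) = 1 · 65 = 65
  d = 13: 𝟙(13) · Id(585/13) = 1 · 45 = 45
  d = 15: 𝟙(15) · Id(585/15) = 1 · 39 = 39
  d = 39: 𝟙(39) · Id(585/39) = 1 · 15 = 15
  d = 45: 𝟙(45) · Id(585/45) = 1 · 13 = 13
  d = 65: 𝟙(65) · Id(585/65) = 1 · 9 = 9
  d = 117: 𝟙(117) · Id(585/117) = 1 · 5 = 5
  d = 195: 𝟙(195) · Id(585/195) = 1 · 3 = 3
  d = 585: 𝟙(585) · Id(585/585) = 1 · 1 = 1
Summing: (𝟙 * Id)(585) = 585 + 195 + 117 + 65 + 45 + 39 + 15 + 13 + 9 + 5 + 3 + 1 = 1092.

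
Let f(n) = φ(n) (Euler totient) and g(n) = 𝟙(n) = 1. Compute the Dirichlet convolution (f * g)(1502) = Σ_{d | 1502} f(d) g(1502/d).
(φ * 𝟙)(1502) = 1502

Divisors of 1502: [1, 2, 751, 1502]. For each d | 1502:
  d = 1: φ(1) · 𝟙(1502/1) = 1 · 1 = 1
  d = 2: φ(2) · 𝟙(1502/2) = 1 · 1 = 1
  d = 751: φ(751) · 𝟙(1502/751) = 750 · 1 = 750
  d = 1502: φ(1502) · 𝟙(1502/1502) = 750 · 1 = 750
Summing: (φ * 𝟙)(1502) = 1 + 1 + 750 + 750 = 1502.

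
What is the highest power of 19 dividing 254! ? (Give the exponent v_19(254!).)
v_19(254!) = 13

Legendre's formula: v_p(n!) = Σ_{k ≥ 1} ⌊n / p^k⌋. For p = 19, n = 254, the terms are:
  ⌊254/19^1⌋ = ⌊254/19⌋ = 13
(the next term ⌊254/19^2⌋ = 0, terminating the sum). Summing: v_19(254!) = 13 = 13.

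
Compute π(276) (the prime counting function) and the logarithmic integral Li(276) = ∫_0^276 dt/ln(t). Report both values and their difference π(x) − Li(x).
π(276) = 58;  Li(276) ≈ 64.10;  π(x) − Li(x) ≈ -6.10.

Direct count of primes ≤ 276 gives π(276) = 58. Numerical evaluation of the logarithmic integral gives Li(276) ≈ 64.10. The difference π(x) − Li(x) ≈ -6.10 is typically negative for small/moderate x (Li(x) overestimates), though Littlewood's theorem shows this sign changes infinitely often.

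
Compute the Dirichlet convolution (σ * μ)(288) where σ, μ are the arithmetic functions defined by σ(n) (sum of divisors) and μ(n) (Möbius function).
(σ * μ)(288) = 288

Divisors of 288: [1, 2, 3, 4, 6, 8, 9, 12, 16, 18, 24, 32, 36, 48, 72, 96, 144, 288]. For each d | 288:
  d = 1: σ(1) · μ(288/1) = 1 · 0 = 0
  d = 2: σ(2) · μ(288/2) = 3 · 0 = 0
  d = 3: σ(3) · μ(288/3) = 4 · 0 = 0
  d = 4: σ(4) · μ(288/4) = 7 · 0 = 0
  d = 6: σ(6) · μ(288/6) = 12 · 0 = 0
  d = 8: σ(8) · μ(288/8) = 15 · 0 = 0
  d = 9: σ(9) · μ(288/9) = 13 · 0 = 0
  d = 12: σ(12) · μ(288/12) = 28 · 0 = 0
  d = 16: σ(16) · μ(288/16) = 31 · 0 = 0
  d = 18: σ(18) · μ(288/18) = 39 · 0 = 0
  d = 24: σ(24) · μ(288/24) = 60 · 0 = 0
  d = 32: σ(32) · μ(288/32) = 63 · 0 = 0
  d = 36: σ(36) · μ(288/36) = 91 · 0 = 0
  d = 48: σ(48) · μ(288/48) = 124 · 1 = 124
  d = 72: σ(72) · μ(288/72) = 195 · 0 = 0
  d = 96: σ(96) · μ(288/96) = 252 · -1 = -252
  d = 144: σ(144) · μ(288/144) = 403 · -1 = -403
  d = 288: σ(288) · μ(288/288) = 819 · 1 = 819
Summing: (σ * μ)(288) = 0 + 0 + 0 + 0 + 0 + 0 + 0 + 0 + 0 + 0 + 0 + 0 + 0 + 124 + 0 + -252 + -403 + 819 = 288.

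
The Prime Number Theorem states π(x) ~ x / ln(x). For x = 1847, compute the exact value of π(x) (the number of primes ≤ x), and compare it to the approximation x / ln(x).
π(1847) = 283;  x/ln(x) ≈ 245.57;  relative error ≈ 13.23%.

Directly count primes up to 1847: π(1847) = 283. The PNT approximation gives 1847/ln(1847) ≈ 1847/7.52132 ≈ 245.57. Relative error (π(x) − x/ln(x)) / π(x) ≈ 13.23%; the approximation is known to undercount slightly (Li(x) is a better estimate).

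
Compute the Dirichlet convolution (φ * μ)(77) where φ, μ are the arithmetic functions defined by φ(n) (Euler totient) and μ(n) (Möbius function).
(φ * μ)(77) = 45

Divisors of 77: [1, 7, 11, 77]. For each d | 77:
  d = 1: φ(1) · μ(77/1) = 1 · 1 = 1
  d = 7: φ(7) · μ(77/7) = 6 · -1 = -6
  d = 11: φ(11) · μ(77/11) = 10 · -1 = -10
  d = 77: φ(77) · μ(77/77) = 60 · 1 = 60
Summing: (φ * μ)(77) = 1 + -6 + -10 + 60 = 45.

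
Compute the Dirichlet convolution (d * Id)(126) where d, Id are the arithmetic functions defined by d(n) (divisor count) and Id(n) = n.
(d * Id)(126) = 648

Divisors of 126: [1, 2, 3, 6, 7, 9, 14, 18, 21, 42, 63, 126]. For each d | 126:
  d = 1: d(1) · Id(126/1) = 1 · 126 = 126
  d = 2: d(2) · Id(126/2) = 2 · 63 = 126
  d = 3: d(3) · Id(126/3) = 2 · 42 = 84
  d = 6: d(6) · Id(126/6) = 4 · 21 = 84
  d = 7: d(7) · Id(126/7) = 2 · 18 = 36
  d = 9: d(9) · Id(126/9) = 3 · 14 = 42
  d = 14: d(14) · Id(126/14) = 4 · 9 = 36
  d = 18: d(18) · Id(126/18) = 6 · 7 = 42
  d = 21: d(21) · Id(126/21) = 4 · 6 = 24
  d = 42: d(42) · Id(126/42) = 8 · 3 = 24
  d = 63: d(63) · Id(126/63) = 6 · 2 = 12
  d = 126: d(126) · Id(126/126) = 12 · 1 = 12
Summing: (d * Id)(126) = 126 + 126 + 84 + 84 + 36 + 42 + 36 + 42 + 24 + 24 + 12 + 12 = 648.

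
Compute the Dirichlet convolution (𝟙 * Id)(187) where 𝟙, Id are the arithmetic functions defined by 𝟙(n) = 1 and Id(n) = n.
(𝟙 * Id)(187) = 216

Divisors of 187: [1, 11, 17, 187]. For each d | 187:
  d = 1: 𝟙(1) · Id(187/1) = 1 · 187 = 187
  d = 11: 𝟙(11) · Id(187/11) = 1 · 17 = 17
  d = 17: 𝟙(17) · Id(187/17) = 1 · 11 = 11
  d = 187: 𝟙(187) · Id(187/187) = 1 · 1 = 1
Summing: (𝟙 * Id)(187) = 187 + 17 + 11 + 1 = 216.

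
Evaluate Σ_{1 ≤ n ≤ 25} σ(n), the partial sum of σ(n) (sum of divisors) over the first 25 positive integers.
Σ_{n ≤ 25} σ(n) = 522

Compute σ(n) for each 1 ≤ n ≤ 25: σ(1) = 1, σ(2) = 3, σ(3) = 4, σ(4) = 7, σ(5) = 6, σ(6) = 12, σ(7) = 8, σ(8) = 15, σ(9) = 13, σ(10) = 18, σ(11) = 12, σ(12) = 28, σ(13) = 14, σ(14) = 24, σ(15) = 24, σ(16) = 31, σ(17) = 18, σ(18) = 39, σ(19) = 20, σ(20) = 42, σ(21) = 32, σ(22) = 36, σ(23) = 24, σ(24) = 60, σ(25) = 31. Summing all 25 values: 522. (Average order: Σ_{n ≤ x} σ(n) ~ (π²/12) x². For x = 25, (π²/12)·25² ≈ 514.04.)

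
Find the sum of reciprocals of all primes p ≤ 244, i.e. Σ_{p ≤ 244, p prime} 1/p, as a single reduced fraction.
Σ 1/p = 506873196134241441348690763593294873492730445394823722837469097176314709804649267964680634478659521/256041159035492609053110100510385311995538591998443060216114576417920917800321526504084465112487730

π(244) = 53, so the primes ≤ 244 are [2, 3, 5, 7, 11, 13, 17, 19, 23, 29, 31, 37, 41, 43, 47, 53, 59, 61, 67, 71, 73, 79, 83, 89, 97, 101, 103, 107, 109, 113, 127, 131, 137, 139, 149, 151, 157, 163, 167, 173, 179, 181, 191, 193, 197, 199, 211, 223, 227, 229, 233, 239, 241]. Summing 1/p over these primes: 506873196134241441348690763593294873492730445394823722837469097176314709804649267964680634478659521/256041159035492609053110100510385311995538591998443060216114576417920917800321526504084465112487730 ≈ 1.9797. Mertens estimate ln ln(244) + 0.2615 ≈ 1.9657.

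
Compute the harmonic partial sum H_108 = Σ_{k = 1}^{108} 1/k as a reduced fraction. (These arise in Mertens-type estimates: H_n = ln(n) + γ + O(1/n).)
H_108 = 81704399374878842092679986459517574603754626787/15521442759214556458772607587176753329489754560

Direct summation: H_108 = 1 + 1/2 + ... + 1/108. The least common denominator is lcm(1, ..., 108) = 77607213796072782293863037935883766647448772800; over this denominator the numerator is 77607213796072782293863037935883766647448772800 + 38803606898036391146931518967941883323724386400 + 25869071265357594097954345978627922215816257600 + 19401803449018195573465759483970941661862193200 + 15521442759214556458772607587176753329489754560 + 12934535632678797048977172989313961107908128800 + 11086744828010397470551862562269109521064110400 + 9700901724509097786732879741985470830931096600 + 8623023755119198032651448659542640738605419200 + 7760721379607278229386303793588376664744877280 + 7055201254188434753987548903262160604313524800 + 6467267816339398524488586494656980553954064400 + 5969785676620983253374079841221828203649905600 + 5543372414005198735275931281134554760532055200 + 5173814253071518819590869195725584443163251520 + 4850450862254548893366439870992735415465548300 + 4565130223298398958462531643287280391026398400 + 4311511877559599016325724329771320369302709600 + 4084590199793304331255949365046514034076251200 + 3880360689803639114693151896794188332372438640 + 3695581609336799156850620854089703173688036800 + 3527600627094217376993774451631080302156762400 + 3374226686785773143211436431994946375976033600 + 3233633908169699262244293247328490276977032200 + 3104288551842911291754521517435350665897950912 + 2984892838310491626687039920610914101824952800 + 2874341251706399344217149553180880246201806400 + 2771686207002599367637965640567277380266027600 + 2676110820554233872202173721927026436118923200 + 2586907126535759409795434597862792221581625760 + 2503458509550734912705259288254315053143508800 + 2425225431127274446683219935496367707732774150 + 2351733751396144917995849634420720201437841600 + 2282565111649199479231265821643640195513199200 + 2217348965602079494110372512453821904212822080 + 2155755938779799508162862164885660184651354800 + 2097492264758723845780082106375236936417534400 + 2042295099896652165627974682523257017038125600 + 1989928558873661084458026613740609401216635200 + 1940180344901819557346575948397094166186219320 + 1892858873074945909606415559411799186523140800 + 1847790804668399578425310427044851586844018400 + 1804818925490064704508442742694971317382529600 + 1763800313547108688496887225815540151078381200 + 1724604751023839606530289731908528147721083840 + 1687113343392886571605718215997473187988016800 + 1651217314810059197741766764593271630796782400 + 1616816954084849631122146623664245138488516100 + 1583820689715771067221694651752729931580587200 + 1552144275921455645877260758717675332948975456 + 1521710074432799652820843881095760130342132800 + 1492446419155245813343519960305457050912476400 + 1464287052756090231959679961054410691461297600 + 1437170625853199672108574776590440123100903200 + 1411040250837686950797509780652432120862704960 + 1385843103501299683818982820283638690133013800 + 1361530066597768110418649788348838011358750400 + 1338055410277116936101086860963513218059461600 + 1315376505018182750743441320947182485549979200 + 1293453563267879704897717298931396110790812880 + 1272249406492996431046935048129242076187684800 + 1251729254775367456352629644127157526571754400 + 1231860536445599718950206951363234391229345600 + 1212612715563637223341609967748183853866387075 + 1193957135324196650674815968244365640729981120 + 1175866875698072458997924817210360100718920800 + 1158316623821981825281537879640056218618638400 + 1141282555824599739615632910821820097756599600 + 1124742228928591047737145477331648791992011200 + 1108674482801039747055186256226910952106411040 + 1093059349240461722448775182195546009118996800 + 1077877969389899754081431082442830092325677400 + 1063112517754421675258397779943613241745873600 + 1048746132379361922890041053187618468208767200 + 1034762850614303763918173839145116888632650304 + 1021147549948326082813987341261628508519062800 + 1007885893455490679141078414751737229187646400 + 994964279436830542229013306870304700608317600 + 982369794886997244226114404251693248701883200 + 970090172450909778673287974198547083093109660 + 958113750568799781405716517726960082067268800 + 946429436537472954803207779705899593261570400 + 935026672241840750528470336576912851174081600 + 923895402334199789212655213522425793422009200 + 913026044659679791692506328657456078205279680 + 902409462745032352254221371347485658691264800 + 892036940184744624067391240642342145372974400 + 881900156773554344248443612907770075539190600 + 871991166248008789818685819504311984802795200 + 862302375511919803265144865954264073860541920 + 852826525231569036196297120174546886235700800 + 843556671696443285802859107998736593994008400 + 834486169850244970901753096084771684381169600 + 825608657405029598870883382296635815398391200 + 816918039958660866251189873009302806815250240 + 808408477042424815561073311832122569244258050 + 800074369031678167977969463256533676777822400 + 791910344857885533610847325876364965790293600 + 783911250465381639331949878140240067145947200 + 776072137960727822938630379358837666474487728 + 768388255406661210830327108276076897499492800 + 760855037216399826410421940547880065171066400 + 753468095107502740717116873163920064538337600 + 746223209577622906671759980152728525456238200 + 739116321867359831370124170817940634737607360 + 732143526378045115979839980527205345730648800 + 725301063514698899942645214354053893901390400 + 718585312926599836054287388295220061550451600 = 408521996874394210463399932297587873018773133935, so H_108 = 408521996874394210463399932297587873018773133935/77607213796072782293863037935883766647448772800; reducing by gcd(408521996874394210463399932297587873018773133935, 77607213796072782293863037935883766647448772800) = 5 gives 81704399374878842092679986459517574603754626787/15521442759214556458772607587176753329489754560 ≈ 5.26397. (The PNT-adjacent estimate ln(108) + γ ≈ 5.25935 matches within O(1/n).)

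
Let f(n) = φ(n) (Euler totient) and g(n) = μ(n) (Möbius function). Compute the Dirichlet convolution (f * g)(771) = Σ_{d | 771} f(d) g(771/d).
(φ * μ)(771) = 255

Divisors of 771: [1, 3, 257, 771]. For each d | 771:
  d = 1: φ(1) · μ(771/1) = 1 · 1 = 1
  d = 3: φ(3) · μ(771/3) = 2 · -1 = -2
  d = 257: φ(257) · μ(771/257) = 256 · -1 = -256
  d = 771: φ(771) · μ(771/771) = 512 · 1 = 512
Summing: (φ * μ)(771) = 1 + -2 + -256 + 512 = 255.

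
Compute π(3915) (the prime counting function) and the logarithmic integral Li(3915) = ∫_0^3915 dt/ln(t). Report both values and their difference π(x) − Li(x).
π(3915) = 541;  Li(3915) ≈ 555.10;  π(x) − Li(x) ≈ -14.10.

Direct count of primes ≤ 3915 gives π(3915) = 541. Numerical evaluation of the logarithmic integral gives Li(3915) ≈ 555.10. The difference π(x) − Li(x) ≈ -14.10 is typically negative for small/moderate x (Li(x) overestimates), though Littlewood's theorem shows this sign changes infinitely often.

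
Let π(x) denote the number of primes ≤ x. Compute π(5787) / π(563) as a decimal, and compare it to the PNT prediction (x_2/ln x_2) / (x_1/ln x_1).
π(5787)/π(563) = 759/103 ≈ 7.3689;  PNT prediction ≈ 7.5143.

π(563) = 103 and π(5787) = 759, so π(5787)/π(563) ≈ 7.3689. The PNT-predicted ratio is (5787/ln(5787)) / (563/ln(563)) ≈ 7.5143. The two agree to within a few percent, as expected.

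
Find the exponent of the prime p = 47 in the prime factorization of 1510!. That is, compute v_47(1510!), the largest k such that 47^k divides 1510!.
v_47(1510!) = 32

Legendre's formula: v_p(n!) = Σ_{k ≥ 1} ⌊n / p^k⌋. For p = 47, n = 1510, the terms are:
  ⌊1510/47^1⌋ = ⌊1510/47⌋ = 32
(the next term ⌊1510/47^2⌋ = 0, terminating the sum). Summing: v_47(1510!) = 32 = 32.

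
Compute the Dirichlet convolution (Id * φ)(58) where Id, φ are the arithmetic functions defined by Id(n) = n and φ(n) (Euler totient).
(Id * φ)(58) = 171

Divisors of 58: [1, 2, 29, 58]. For each d | 58:
  d = 1: Id(1) · φ(58/1) = 1 · 28 = 28
  d = 2: Id(2) · φ(58/2) = 2 · 28 = 56
  d = 29: Id(29) · φ(58/29) = 29 · 1 = 29
  d = 58: Id(58) · φ(58/58) = 58 · 1 = 58
Summing: (Id * φ)(58) = 28 + 56 + 29 + 58 = 171.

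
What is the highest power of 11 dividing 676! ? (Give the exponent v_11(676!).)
v_11(676!) = 66

Legendre's formula: v_p(n!) = Σ_{k ≥ 1} ⌊n / p^k⌋. For p = 11, n = 676, the terms are:
  ⌊676/11^1⌋ = ⌊676/11⌋ = 61
  ⌊676/11^2⌋ = ⌊676/121⌋ = 5
(the next term ⌊676/11^3⌋ = 0, terminating the sum). Summing: v_11(676!) = 61 + 5 = 66.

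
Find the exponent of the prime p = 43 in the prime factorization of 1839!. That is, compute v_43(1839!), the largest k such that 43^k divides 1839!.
v_43(1839!) = 42

Legendre's formula: v_p(n!) = Σ_{k ≥ 1} ⌊n / p^k⌋. For p = 43, n = 1839, the terms are:
  ⌊1839/43^1⌋ = ⌊1839/43⌋ = 42
(the next term ⌊1839/43^2⌋ = 0, terminating the sum). Summing: v_43(1839!) = 42 = 42.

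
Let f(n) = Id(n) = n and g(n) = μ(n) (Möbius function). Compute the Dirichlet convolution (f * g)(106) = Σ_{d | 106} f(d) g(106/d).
(Id * μ)(106) = 52

Divisors of 106: [1, 2, 53, 106]. For each d | 106:
  d = 1: Id(1) · μ(106/1) = 1 · 1 = 1
  d = 2: Id(2) · μ(106/2) = 2 · -1 = -2
  d = 53: Id(53) · μ(106/53) = 53 · -1 = -53
  d = 106: Id(106) · μ(106/106) = 106 · 1 = 106
Summing: (Id * μ)(106) = 1 + -2 + -53 + 106 = 52.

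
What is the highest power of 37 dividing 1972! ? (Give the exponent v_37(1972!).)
v_37(1972!) = 54

Legendre's formula: v_p(n!) = Σ_{k ≥ 1} ⌊n / p^k⌋. For p = 37, n = 1972, the terms are:
  ⌊1972/37^1⌋ = ⌊1972/37⌋ = 53
  ⌊1972/37^2⌋ = ⌊1972/1369⌋ = 1
(the next term ⌊1972/37^3⌋ = 0, terminating the sum). Summing: v_37(1972!) = 53 + 1 = 54.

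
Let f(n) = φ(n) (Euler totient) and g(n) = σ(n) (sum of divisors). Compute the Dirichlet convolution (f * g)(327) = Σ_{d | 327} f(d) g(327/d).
(φ * σ)(327) = 1308

Divisors of 327: [1, 3, 109, 327]. For each d | 327:
  d = 1: φ(1) · σ(327/1) = 1 · 440 = 440
  d = 3: φ(3) · σ(327/3) = 2 · 110 = 220
  d = 109: φ(109) · σ(327/109) = 108 · 4 = 432
  d = 327: φ(327) · σ(327/327) = 216 · 1 = 216
Summing: (φ * σ)(327) = 440 + 220 + 432 + 216 = 1308.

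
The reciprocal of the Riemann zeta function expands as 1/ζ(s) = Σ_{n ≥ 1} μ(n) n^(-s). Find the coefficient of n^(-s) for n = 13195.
μ(13195) = 1

Factor n = 13195 = 5 · 7 · 13 · 29. μ(n) = 0 if any exponent ≥ 2 (not squarefree); otherwise μ(n) = (−1)^{ω(n)} where ω(n) is the number of distinct prime factors. Applying: μ(13195) = 1.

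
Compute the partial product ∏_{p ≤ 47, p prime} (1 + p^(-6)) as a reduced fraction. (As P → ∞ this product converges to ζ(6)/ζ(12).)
∏ = 862155056480201047883460386910418315829132841121015872043175453729006428800800000/847666095717512475523225986389496867701830685289319692004055511811488189213173229

The primes p ≤ 47 are [2, 3, 5, 7, 11, 13, 17, 19, 23, 29, 31, 37, 41, 43, 47]. For each, (1 + 1/p^6) = (p^6 + 1)/p^6. Multiplying these fractions over p ∈ [2, 3, 5, 7, 11, 13, 17, 19, 23, 29, 31, 37, 41, 43, 47] gives 862155056480201047883460386910418315829132841121015872043175453729006428800800000/847666095717512475523225986389496867701830685289319692004055511811488189213173229. (In the limit P → ∞ this tends to ζ(6)/ζ(12).)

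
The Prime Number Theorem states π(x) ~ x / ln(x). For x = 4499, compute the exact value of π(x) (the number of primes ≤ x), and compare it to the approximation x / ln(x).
π(4499) = 610;  x/ln(x) ≈ 534.86;  relative error ≈ 12.32%.

Directly count primes up to 4499: π(4499) = 610. The PNT approximation gives 4499/ln(4499) ≈ 4499/8.41161 ≈ 534.86. Relative error (π(x) − x/ln(x)) / π(x) ≈ 12.32%; the approximation is known to undercount slightly (Li(x) is a better estimate).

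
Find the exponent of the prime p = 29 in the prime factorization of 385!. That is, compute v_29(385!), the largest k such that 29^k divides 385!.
v_29(385!) = 13

Legendre's formula: v_p(n!) = Σ_{k ≥ 1} ⌊n / p^k⌋. For p = 29, n = 385, the terms are:
  ⌊385/29^1⌋ = ⌊385/29⌋ = 13
(the next term ⌊385/29^2⌋ = 0, terminating the sum). Summing: v_29(385!) = 13 = 13.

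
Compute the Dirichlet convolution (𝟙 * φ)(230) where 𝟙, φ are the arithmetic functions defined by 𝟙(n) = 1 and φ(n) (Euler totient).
(𝟙 * φ)(230) = 230

Divisors of 230: [1, 2, 5, 10, 23, 46, 115, 230]. For each d | 230:
  d = 1: 𝟙(1) · φ(230/1) = 1 · 88 = 88
  d = 2: 𝟙(2) · φ(230/2) = 1 · 88 = 88
  d = 5: 𝟙(5) · φ(230/5) = 1 · 22 = 22
  d = 10: 𝟙(10) · φ(230/10) = 1 · 22 = 22
  d = 23: 𝟙(23) · φ(230/23) = 1 · 4 = 4
  d = 46: 𝟙(46) · φ(230/46) = 1 · 4 = 4
  d = 115: 𝟙(115) · φ(230/115) = 1 · 1 = 1
  d = 230: 𝟙(230) · φ(230/230) = 1 · 1 = 1
Summing: (𝟙 * φ)(230) = 88 + 88 + 22 + 22 + 4 + 4 + 1 + 1 = 230.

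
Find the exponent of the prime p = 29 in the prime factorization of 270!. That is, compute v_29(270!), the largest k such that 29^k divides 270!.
v_29(270!) = 9

Legendre's formula: v_p(n!) = Σ_{k ≥ 1} ⌊n / p^k⌋. For p = 29, n = 270, the terms are:
  ⌊270/29^1⌋ = ⌊270/29⌋ = 9
(the next term ⌊270/29^2⌋ = 0, terminating the sum). Summing: v_29(270!) = 9 = 9.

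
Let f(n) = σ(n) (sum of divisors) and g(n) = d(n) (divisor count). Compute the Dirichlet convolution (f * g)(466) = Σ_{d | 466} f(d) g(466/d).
(σ * d)(466) = 1180

Divisors of 466: [1, 2, 233, 466]. For each d | 466:
  d = 1: σ(1) · d(466/1) = 1 · 4 = 4
  d = 2: σ(2) · d(466/2) = 3 · 2 = 6
  d = 233: σ(233) · d(466/233) = 234 · 2 = 468
  d = 466: σ(466) · d(466/466) = 702 · 1 = 702
Summing: (σ * d)(466) = 4 + 6 + 468 + 702 = 1180.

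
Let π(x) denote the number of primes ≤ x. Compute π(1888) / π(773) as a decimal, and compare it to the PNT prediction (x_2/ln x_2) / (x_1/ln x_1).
π(1888)/π(773) = 289/137 ≈ 2.1095;  PNT prediction ≈ 2.1533.

π(773) = 137 and π(1888) = 289, so π(1888)/π(773) ≈ 2.1095. The PNT-predicted ratio is (1888/ln(1888)) / (773/ln(773)) ≈ 2.1533. The two agree to within a few percent, as expected.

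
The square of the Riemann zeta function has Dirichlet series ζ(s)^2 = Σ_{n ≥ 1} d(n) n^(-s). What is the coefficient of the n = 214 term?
d(214) = 4

ζ(s)^2 = (Σ 1/m^s)(Σ 1/k^s). The coefficient of 1/n^s in the product is the number of ordered pairs (m, k) with mk = n, which equals d(n). For n = 214, divisors are [1, 2, 107, 214], so d(214) = 4.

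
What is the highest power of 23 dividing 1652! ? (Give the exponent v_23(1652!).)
v_23(1652!) = 74

Legendre's formula: v_p(n!) = Σ_{k ≥ 1} ⌊n / p^k⌋. For p = 23, n = 1652, the terms are:
  ⌊1652/23^1⌋ = ⌊1652/23⌋ = 71
  ⌊1652/23^2⌋ = ⌊1652/529⌋ = 3
(the next term ⌊1652/23^3⌋ = 0, terminating the sum). Summing: v_23(1652!) = 71 + 3 = 74.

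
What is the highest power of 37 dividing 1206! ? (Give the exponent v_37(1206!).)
v_37(1206!) = 32

Legendre's formula: v_p(n!) = Σ_{k ≥ 1} ⌊n / p^k⌋. For p = 37, n = 1206, the terms are:
  ⌊1206/37^1⌋ = ⌊1206/37⌋ = 32
(the next term ⌊1206/37^2⌋ = 0, terminating the sum). Summing: v_37(1206!) = 32 = 32.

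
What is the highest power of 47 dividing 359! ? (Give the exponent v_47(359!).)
v_47(359!) = 7

Legendre's formula: v_p(n!) = Σ_{k ≥ 1} ⌊n / p^k⌋. For p = 47, n = 359, the terms are:
  ⌊359/47^1⌋ = ⌊359/47⌋ = 7
(the next term ⌊359/47^2⌋ = 0, terminating the sum). Summing: v_47(359!) = 7 = 7.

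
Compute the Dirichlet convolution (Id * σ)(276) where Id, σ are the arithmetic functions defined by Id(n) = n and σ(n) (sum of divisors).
(Id * σ)(276) = 5593

Divisors of 276: [1, 2, 3, 4, 6, 12, 23, 46, 69, 92, 138, 276]. For each d | 276:
  d = 1: Id(1) · σ(276/1) = 1 · 672 = 672
  d = 2: Id(2) · σ(276/2) = 2 · 288 = 576
  d = 3: Id(3) · σ(276/3) = 3 · 168 = 504
  d = 4: Id(4) · σ(276/4) = 4 · 96 = 384
  d = 6: Id(6) · σ(276/6) = 6 · 72 = 432
  d = 12: Id(12) · σ(276/12) = 12 · 24 = 288
  d = 23: Id(23) · σ(276/23) = 23 · 28 = 644
  d = 46: Id(46) · σ(276/46) = 46 · 12 = 552
  d = 69: Id(69) · σ(276/69) = 69 · 7 = 483
  d = 92: Id(92) · σ(276/92) = 92 · 4 = 368
  d = 138: Id(138) · σ(276/138) = 138 · 3 = 414
  d = 276: Id(276) · σ(276/276) = 276 · 1 = 276
Summing: (Id * σ)(276) = 672 + 576 + 504 + 384 + 432 + 288 + 644 + 552 + 483 + 368 + 414 + 276 = 5593.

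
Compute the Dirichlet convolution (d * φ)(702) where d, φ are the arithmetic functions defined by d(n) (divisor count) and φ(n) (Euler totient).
(d * φ)(702) = 1680

Divisors of 702: [1, 2, 3, 6, 9, 13, 18, 26, 27, 39, 54, 78, 117, 234, 351, 702]. For each d | 702:
  d = 1: d(1) · φ(702/1) = 1 · 216 = 216
  d = 2: d(2) · φ(702/2) = 2 · 216 = 432
  d = 3: d(3) · φ(702/3) = 2 · 72 = 144
  d = 6: d(6) · φ(702/6) = 4 · 72 = 288
  d = 9: d(9) · φ(702/9) = 3 · 24 = 72
  d = 13: d(13) · φ(702/13) = 2 · 18 = 36
  d = 18: d(18) · φ(702/18) = 6 · 24 = 144
  d = 26: d(26) · φ(702/26) = 4 · 18 = 72
  d = 27: d(27) · φ(702/27) = 4 · 12 = 48
  d = 39: d(39) · φ(702/39) = 4 · 6 = 24
  d = 54: d(54) · φ(702/54) = 8 · 12 = 96
  d = 78: d(78) · φ(702/78) = 8 · 6 = 48
  d = 117: d(117) · φ(702/117) = 6 · 2 = 12
  d = 234: d(234) · φ(702/234) = 12 · 2 = 24
  d = 351: d(351) · φ(702/351) = 8 · 1 = 8
  d = 702: d(702) · φ(702/702) = 16 · 1 = 16
Summing: (d * φ)(702) = 216 + 432 + 144 + 288 + 72 + 36 + 144 + 72 + 48 + 24 + 96 + 48 + 12 + 24 + 8 + 16 = 1680.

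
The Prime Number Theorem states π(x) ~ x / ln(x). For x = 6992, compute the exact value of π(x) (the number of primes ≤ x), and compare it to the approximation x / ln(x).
π(6992) = 899;  x/ln(x) ≈ 789.83;  relative error ≈ 12.14%.

Directly count primes up to 6992: π(6992) = 899. The PNT approximation gives 6992/ln(6992) ≈ 6992/8.85252 ≈ 789.83. Relative error (π(x) − x/ln(x)) / π(x) ≈ 12.14%; the approximation is known to undercount slightly (Li(x) is a better estimate).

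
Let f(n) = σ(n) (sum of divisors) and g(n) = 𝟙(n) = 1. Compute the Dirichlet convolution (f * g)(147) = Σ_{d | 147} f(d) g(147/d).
(σ * 𝟙)(147) = 330

Divisors of 147: [1, 3, 7, 21, 49, 147]. For each d | 147:
  d = 1: σ(1) · 𝟙(147/1) = 1 · 1 = 1
  d = 3: σ(3) · 𝟙(147/3) = 4 · 1 = 4
  d = 7: σ(7) · 𝟙(147/7) = 8 · 1 = 8
  d = 21: σ(21) · 𝟙(147/21) = 32 · 1 = 32
  d = 49: σ(49) · 𝟙(147/49) = 57 · 1 = 57
  d = 147: σ(147) · 𝟙(147/147) = 228 · 1 = 228
Summing: (σ * 𝟙)(147) = 1 + 4 + 8 + 32 + 57 + 228 = 330.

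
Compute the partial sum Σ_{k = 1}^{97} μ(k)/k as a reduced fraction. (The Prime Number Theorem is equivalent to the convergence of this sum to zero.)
Σ μ(k)/k = 11962644395524974654034383169459538/384261327324253070792183691221959345

Values of μ(k) for 1 ≤ k ≤ 97: μ(1) = 1, μ(2) = -1, μ(3) = -1, μ(5) = -1, μ(6) = 1, μ(7) = -1, μ(10) = 1, μ(11) = -1, μ(13) = -1, μ(14) = 1, μ(15) = 1, μ(17) = -1, μ(19) = -1, μ(21) = 1, μ(22) = 1, μ(23) = -1, μ(26) = 1, μ(29) = -1, μ(30) = -1, μ(31) = -1, μ(33) = 1, μ(34) = 1, μ(35) = 1, μ(37) = -1, μ(38) = 1, μ(39) = 1, μ(41) = -1, μ(42) = -1, μ(43) = -1, μ(46) = 1, μ(47) = -1, μ(51) = 1, μ(53) = -1, μ(55) = 1, μ(57) = 1, μ(58) = 1, μ(59) = -1, μ(61) = -1, μ(62) = 1, μ(65) = 1, μ(66) = -1, μ(67) = -1, μ(69) = 1, μ(70) = -1, μ(71) = -1, μ(73) = -1, μ(74) = 1, μ(77) = 1, μ(78) = -1, μ(79) = -1, μ(82) = 1, μ(83) = -1, μ(85) = 1, μ(86) = 1, μ(87) = 1, μ(89) = -1, μ(91) = 1, μ(93) = 1, μ(94) = 1, μ(95) = 1, μ(97) = -1, with μ = 0 on non-squarefree integers. Summing μ(k)/k for k where μ(k) ≠ 0 gives 11962644395524974654034383169459538/384261327324253070792183691221959345 ≈ 0.0311. (PNT ⟺ this sum → 0 as n → ∞.)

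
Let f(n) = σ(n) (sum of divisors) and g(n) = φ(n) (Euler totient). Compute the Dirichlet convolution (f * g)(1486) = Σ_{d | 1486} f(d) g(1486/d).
(σ * φ)(1486) = 5944

Divisors of 1486: [1, 2, 743, 1486]. For each d | 1486:
  d = 1: σ(1) · φ(1486/1) = 1 · 742 = 742
  d = 2: σ(2) · φ(1486/2) = 3 · 742 = 2226
  d = 743: σ(743) · φ(1486/743) = 744 · 1 = 744
  d = 1486: σ(1486) · φ(1486/1486) = 2232 · 1 = 2232
Summing: (σ * φ)(1486) = 742 + 2226 + 744 + 2232 = 5944.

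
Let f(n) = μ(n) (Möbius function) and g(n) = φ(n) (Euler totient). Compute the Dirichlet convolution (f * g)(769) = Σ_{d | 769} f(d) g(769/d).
(μ * φ)(769) = 767

Divisors of 769: [1, 769]. For each d | 769:
  d = 1: μ(1) · φ(769/1) = 1 · 768 = 768
  d = 769: μ(769) · φ(769/769) = -1 · 1 = -1
Summing: (μ * φ)(769) = 768 + -1 = 767.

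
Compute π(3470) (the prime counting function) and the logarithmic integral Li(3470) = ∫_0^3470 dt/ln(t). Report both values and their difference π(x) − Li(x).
π(3470) = 487;  Li(3470) ≈ 500.92;  π(x) − Li(x) ≈ -13.92.

Direct count of primes ≤ 3470 gives π(3470) = 487. Numerical evaluation of the logarithmic integral gives Li(3470) ≈ 500.92. The difference π(x) − Li(x) ≈ -13.92 is typically negative for small/moderate x (Li(x) overestimates), though Littlewood's theorem shows this sign changes infinitely often.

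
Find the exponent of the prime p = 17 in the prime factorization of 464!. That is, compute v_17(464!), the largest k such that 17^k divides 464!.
v_17(464!) = 28

Legendre's formula: v_p(n!) = Σ_{k ≥ 1} ⌊n / p^k⌋. For p = 17, n = 464, the terms are:
  ⌊464/17^1⌋ = ⌊464/17⌋ = 27
  ⌊464/17^2⌋ = ⌊464/289⌋ = 1
(the next term ⌊464/17^3⌋ = 0, terminating the sum). Summing: v_17(464!) = 27 + 1 = 28.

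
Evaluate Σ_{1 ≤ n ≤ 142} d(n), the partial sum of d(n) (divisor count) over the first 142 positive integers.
Σ_{n ≤ 142} d(n) = 727

Compute d(n) for each 1 ≤ n ≤ 142: d(1) = 1, d(2) = 2, d(3) = 2, d(4) = 3, d(5) = 2, d(6) = 4, d(7) = 2, d(8) = 4, d(9) = 3, d(10) = 4, d(11) = 2, d(12) = 6, d(13) = 2, d(14) = 4, d(15) = 4, d(16) = 5, d(17) = 2, d(18) = 6, d(19) = 2, d(20) = 6, d(21) = 4, d(22) = 4, d(23) = 2, d(24) = 8, d(25) = 3, d(26) = 4, d(27) = 4, d(28) = 6, d(29) = 2, d(30) = 8, d(31) = 2, d(32) = 6, d(33) = 4, d(34) = 4, d(35) = 4, d(36) = 9, d(37) = 2, d(38) = 4, d(39) = 4, d(40) = 8, d(41) = 2, d(42) = 8, d(43) = 2, d(44) = 6, d(45) = 6, d(46) = 4, d(47) = 2, d(48) = 10, d(49) = 3, d(50) = 6, d(51) = 4, d(52) = 6, d(53) = 2, d(54) = 8, d(55) = 4, d(56) = 8, d(57) = 4, d(58) = 4, d(59) = 2, d(60) = 12, d(61) = 2, d(62) = 4, d(63) = 6, d(64) = 7, d(65) = 4, d(66) = 8, d(67) = 2, d(68) = 6, d(69) = 4, d(70) = 8, d(71) = 2, d(72) = 12, d(73) = 2, d(74) = 4, d(75) = 6, d(76) = 6, d(77) = 4, d(78) = 8, d(79) = 2, d(80) = 10, d(81) = 5, d(82) = 4, d(83) = 2, d(84) = 12, d(85) = 4, d(86) = 4, d(87) = 4, d(88) = 8, d(89) = 2, d(90) = 12, d(91) = 4, d(92) = 6, d(93) = 4, d(94) = 4, d(95) = 4, d(96) = 12, d(97) = 2, d(98) = 6, d(99) = 6, d(100) = 9, d(101) = 2, d(102) = 8, d(103) = 2, d(104) = 8, d(105) = 8, d(106) = 4, d(107) = 2, d(108) = 12, d(109) = 2, d(110) = 8, d(111) = 4, d(112) = 10, d(113) = 2, d(114) = 8, d(115) = 4, d(116) = 6, d(117) = 6, d(118) = 4, d(119) = 4, d(120) = 16, d(121) = 3, d(122) = 4, d(123) = 4, d(124) = 6, d(125) = 4, d(126) = 12, d(127) = 2, d(128) = 8, d(129) = 4, d(130) = 8, d(131) = 2, d(132) = 12, d(133) = 4, d(134) = 4, d(135) = 8, d(136) = 8, d(137) = 2, d(138) = 8, d(139) = 2, d(140) = 12, d(141) = 4, d(142) = 4. Summing all 142 values: 727. (Dirichlet's divisor formula: Σ_{n ≤ x} d(n) = x ln(x) + (2γ − 1) x + O(√x). For x = 142, the asymptotic estimate is ≈ 725.66.)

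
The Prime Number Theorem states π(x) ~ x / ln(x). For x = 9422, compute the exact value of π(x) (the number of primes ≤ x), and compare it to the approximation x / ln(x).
π(9422) = 1166;  x/ln(x) ≈ 1029.64;  relative error ≈ 11.69%.

Directly count primes up to 9422: π(9422) = 1166. The PNT approximation gives 9422/ln(9422) ≈ 9422/9.15080 ≈ 1029.64. Relative error (π(x) − x/ln(x)) / π(x) ≈ 11.69%; the approximation is known to undercount slightly (Li(x) is a better estimate).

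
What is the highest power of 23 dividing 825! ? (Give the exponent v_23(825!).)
v_23(825!) = 36

Legendre's formula: v_p(n!) = Σ_{k ≥ 1} ⌊n / p^k⌋. For p = 23, n = 825, the terms are:
  ⌊825/23^1⌋ = ⌊825/23⌋ = 35
  ⌊825/23^2⌋ = ⌊825/529⌋ = 1
(the next term ⌊825/23^3⌋ = 0, terminating the sum). Summing: v_23(825!) = 35 + 1 = 36.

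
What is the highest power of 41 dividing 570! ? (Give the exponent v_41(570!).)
v_41(570!) = 13

Legendre's formula: v_p(n!) = Σ_{k ≥ 1} ⌊n / p^k⌋. For p = 41, n = 570, the terms are:
  ⌊570/41^1⌋ = ⌊570/41⌋ = 13
(the next term ⌊570/41^2⌋ = 0, terminating the sum). Summing: v_41(570!) = 13 = 13.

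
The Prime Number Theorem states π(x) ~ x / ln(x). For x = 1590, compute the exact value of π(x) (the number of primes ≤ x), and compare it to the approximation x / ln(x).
π(1590) = 250;  x/ln(x) ≈ 215.70;  relative error ≈ 13.72%.

Directly count primes up to 1590: π(1590) = 250. The PNT approximation gives 1590/ln(1590) ≈ 1590/7.37149 ≈ 215.70. Relative error (π(x) − x/ln(x)) / π(x) ≈ 13.72%; the approximation is known to undercount slightly (Li(x) is a better estimate).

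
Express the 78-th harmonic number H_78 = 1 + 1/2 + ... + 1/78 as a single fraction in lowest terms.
H_78 = 61462860623241058403302042280303/12441066073952429195098876987200

Direct summation: H_78 = 1 + 1/2 + ... + 1/78. The least common denominator is lcm(1, ..., 78) = 410555180440430163438262940577600; over this denominator the numerator is 410555180440430163438262940577600 + 205277590220215081719131470288800 + 136851726813476721146087646859200 + 102638795110107540859565735144400 + 82111036088086032687652588115520 + 68425863406738360573043823429600 + 58650740062918594776894705796800 + 51319397555053770429782867572200 + 45617242271158907048695882286400 + 41055518044043016343826294057760 + 37323198221857287585296630961600 + 34212931703369180286521911714800 + 31581167726186935649097149275200 + 29325370031459297388447352898400 + 27370345362695344229217529371840 + 25659698777526885214891433786100 + 24150304731790009614015467092800 + 22808621135579453524347941143200 + 21608167391601587549382260030400 + 20527759022021508171913147028880 + 19550246687639531592298235265600 + 18661599110928643792648315480800 + 17850225236540441888620127851200 + 17106465851684590143260955857400 + 16422207217617206537530517623104 + 15790583863093467824548574637600 + 15205747423719635682898627428800 + 14662685015729648694223676449200 + 14157075187601040118560791054400 + 13685172681347672114608764685920 + 13243715498078392368976223889600 + 12829849388763442607445716893050 + 12441066073952429195098876987200 + 12075152365895004807007733546400 + 11730148012583718955378941159360 + 11404310567789726762173970571600 + 11096085957849463876709809204800 + 10804083695800793774691130015200 + 10527055908728978549699049758400 + 10263879511010754085956573514440 + 10013540986351955205811291233600 + 9775123343819765796149117632800 + 9547794893963492172982859083200 + 9330799555464321896324157740400 + 9123448454231781409739176457280 + 8925112618270220944310063925600 + 8735216605115535392303466820800 + 8553232925842295071630477928700 + 8378677151845513539556386542400 + 8211103608808603268765258811552 + 8050101577263336538005155697600 + 7895291931546733912274287318800 + 7746324159253399310155904539200 + 7602873711859817841449313714400 + 7464639644371457517059326192320 + 7331342507864824347111838224600 + 7202722463867195849794086676800 + 7078537593800520059280395527200 + 6958562380346273956580727806400 + 6842586340673836057304382342960 + 6730412794105412515381359681600 + 6621857749039196184488111944800 + 6516748895879843864099411755200 + 6414924694381721303722858446525 + 6316233545237387129819429855040 + 6220533036976214597549438493600 + 6127689260304927812511387172800 + 6037576182947502403503866773200 + 5950075078846813962873375950400 + 5865074006291859477689470579680 + 5782467330146903710398069585600 + 5702155283894863381086985285800 + 5624043567677125526551547131200 + 5548042978924731938354904602400 + 5474069072539068845843505874368 + 5402041847900396887345565007600 + 5331885460265326797899518708800 + 5263527954364489274849524879200 = 2028274400566954927308967395249999, so H_78 = 2028274400566954927308967395249999/410555180440430163438262940577600; reducing by gcd(2028274400566954927308967395249999, 410555180440430163438262940577600) = 33 gives 61462860623241058403302042280303/12441066073952429195098876987200 ≈ 4.94032. (The PNT-adjacent estimate ln(78) + γ ≈ 4.93392 matches within O(1/n).)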